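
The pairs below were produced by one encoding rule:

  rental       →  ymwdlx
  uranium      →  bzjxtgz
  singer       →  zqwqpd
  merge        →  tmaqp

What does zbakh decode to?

straw

In rental: r→y is +7, e→m is +8, n→w is +9, t→d is +10 — the shift increases by 1 each position. Each letter shifts forward by (position + 7), i.e. 7, 8, 9, … — the shift grows by one for each successive letter.
Reversing it on zbakh: z−7=s, b−8=t, a−9=r, k−10=a, h−11=w.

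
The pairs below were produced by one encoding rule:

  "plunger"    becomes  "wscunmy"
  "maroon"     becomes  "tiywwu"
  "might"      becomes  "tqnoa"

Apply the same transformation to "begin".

imnqu

The shift depends on letter class: consonant p→w is +7, but vowel u→c is +8. The rule splits by letter class: vowels +8, consonants +7.
For begin: b(cons)+7=i, e(vowel)+8=m, g(cons)+7=n, i(vowel)+8=q, n(cons)+7=u.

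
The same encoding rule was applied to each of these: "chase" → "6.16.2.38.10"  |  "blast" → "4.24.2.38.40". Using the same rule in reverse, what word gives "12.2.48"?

c(#3)→6 and h(#8)→16: differences scale by 2, so n = 2·pos + 0. The formula is n = 2×(alphabet index, a=1).
Undoing it on 12.2.48: 12→(12−0)÷2=6=f, 2→(2−0)÷2=1=a, 48→(48−0)÷2=24=x.

fax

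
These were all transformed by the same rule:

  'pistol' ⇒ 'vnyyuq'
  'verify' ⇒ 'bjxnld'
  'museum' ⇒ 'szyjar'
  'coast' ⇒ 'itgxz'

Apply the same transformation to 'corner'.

itxskw

It's a Vigenère-style cipher with numeric key [6,5]: position i shifts by key[i mod 2].
Applying it to corner: c+6=i, o+5=t, r+6=x, n+5=s, e+6=k, r+5=w.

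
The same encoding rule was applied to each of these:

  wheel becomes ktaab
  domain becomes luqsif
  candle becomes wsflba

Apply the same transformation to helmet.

w(22)→k(10) and h(7)→t(19) fit y≡15x+18 (mod 26); the inverse of 15 mod 26 is 7. Treating letters as 0–25, the rule is x ↦ 15x + 18 (mod 26).
For helmet: h(7)→15·7+18≡19=t; e(4)→15·4+18≡0=a; l(11)→15·11+18≡1=b; m(12)→15·12+18≡16=q; e(4)→15·4+18≡0=a; t(19)→15·19+18≡17=r (all mod 26).

tabqar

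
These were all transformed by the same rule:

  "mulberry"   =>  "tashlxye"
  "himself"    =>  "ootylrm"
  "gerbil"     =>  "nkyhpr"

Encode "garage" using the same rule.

ngygnk

The shifts repeat in a cycle of length 2: positions 0,1,… shift by +7, +6, then the pattern repeats.
For garage: g+7=n, a+6=g, r+7=y, a+6=g, g+7=n, e+6=k.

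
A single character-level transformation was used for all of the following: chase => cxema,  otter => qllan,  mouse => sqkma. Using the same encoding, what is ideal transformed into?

wbaet

c(2)→c(2) and h(7)→x(23) fit y≡25x+4 (mod 26); the inverse of 25 mod 26 is 25. This is an affine cipher: with a=0,…,z=25, each position x becomes (25x+4) mod 26.
Applying it to ideal: i(8)→25·8+4≡22=w; d(3)→25·3+4≡1=b; e(4)→25·4+4≡0=a; a(0)→25·0+4≡4=e; l(11)→25·11+4≡19=t (all mod 26).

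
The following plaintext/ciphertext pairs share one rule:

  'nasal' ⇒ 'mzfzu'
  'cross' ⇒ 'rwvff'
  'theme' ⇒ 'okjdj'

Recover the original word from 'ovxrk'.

touch

n(13)→m(12) and a(0)→z(25) fit y≡9x+25 (mod 26); the inverse of 9 mod 26 is 3. Each letter's alphabet position (a=0..z=25) is mapped through 9·x+25 mod 26 — an affine cipher.
Decoding ovxrk: o(14)→3·(14−25)≡19=t; v(21)→3·(21−25)≡14=o; x(23)→3·(23−25)≡20=u; r(17)→3·(17−25)≡2=c; k(10)→3·(10−25)≡7=h (all mod 26).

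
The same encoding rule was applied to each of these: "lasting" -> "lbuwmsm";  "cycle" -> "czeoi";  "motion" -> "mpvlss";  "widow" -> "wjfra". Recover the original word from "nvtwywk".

nurture

In lasting: l→l is +0, a→b is +1, s→u is +2, t→w is +3 — the shift increases by 1 each position. The shift increases by 1 at each position, starting from +0: 0, 1, 2, ….
Decoding nvtwywk: n−0=n, v−1=u, t−2=r, w−3=t, y−4=u, w−5=r, k−6=e.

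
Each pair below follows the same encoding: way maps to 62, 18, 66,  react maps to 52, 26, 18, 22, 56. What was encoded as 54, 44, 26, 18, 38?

The formula is n = 2×(alphabet index, a=1) + 16.
Undoing it on 54, 44, 26, 18, 38: 54→(54−16)÷2=19=s, 44→(44−16)÷2=14=n, 26→(26−16)÷2=5=e, 18→(18−16)÷2=1=a, 38→(38−16)÷2=11=k.

sneak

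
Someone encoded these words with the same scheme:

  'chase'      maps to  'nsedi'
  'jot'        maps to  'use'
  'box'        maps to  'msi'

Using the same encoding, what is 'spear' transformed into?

daiec

The shift depends on letter class: consonant c→n is +11, but vowel a→e is +4. The rule splits by letter class: vowels +4, consonants +11.
Applying it to spear: s(cons)+11=d, p(cons)+11=a, e(vowel)+4=i, a(vowel)+4=e, r(cons)+11=c.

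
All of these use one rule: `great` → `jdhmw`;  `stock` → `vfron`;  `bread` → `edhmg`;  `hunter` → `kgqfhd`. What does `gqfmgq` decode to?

decade

The shifts repeat in a cycle of length 2: positions 0,1,… shift by +3, +12, then the pattern repeats.
Reversing it on gqfmgq: g−3=d, q−12=e, f−3=c, m−12=a, g−3=d, q−12=e.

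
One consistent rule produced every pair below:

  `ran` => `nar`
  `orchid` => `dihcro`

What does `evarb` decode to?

brave

The output letters match the input read backwards: ran reversed is nar. It's just the letters in reverse order.
Undoing it on evarb: then reverse → brave.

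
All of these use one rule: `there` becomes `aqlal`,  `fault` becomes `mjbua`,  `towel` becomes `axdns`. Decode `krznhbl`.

Shifts by position in there: pos 0: t→a (+7), pos 1: h→q (+9), pos 2: e→l (+7), pos 3: r→a (+9) — repeating every 2. It's a Vigenère-style cipher with numeric key [7,9]: position i shifts by key[i mod 2].
Decoding krznhbl: k−7=d, r−9=i, z−7=s, n−9=e, h−7=a, b−9=s, l−7=e.

disease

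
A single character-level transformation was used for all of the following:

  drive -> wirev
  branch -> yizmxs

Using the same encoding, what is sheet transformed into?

Each pair mirrors across the alphabet (d↔w, r↔i, i↔r): positions sum to 25. This is the alphabet-reversal cipher (Atbash): a becomes z, b becomes y, etc.
Applying it to sheet: s↔h, h↔s, e↔v, e↔v, t↔g.

hsvvg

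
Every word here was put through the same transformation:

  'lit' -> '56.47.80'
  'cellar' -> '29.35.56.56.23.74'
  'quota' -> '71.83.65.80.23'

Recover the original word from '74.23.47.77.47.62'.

raisin

l(#12)→56 and i(#9)→47: differences scale by 3, so n = 3·pos + 20. With a=1..z=26, the number is 3·pos + 20.
Reversing it on 74.23.47.77.47.62: 74→(74−20)÷3=18=r, 23→(23−20)÷3=1=a, 47→(47−20)÷3=9=i, 77→(77−20)÷3=19=s, 47→(47−20)÷3=9=i, 62→(62−20)÷3=14=n.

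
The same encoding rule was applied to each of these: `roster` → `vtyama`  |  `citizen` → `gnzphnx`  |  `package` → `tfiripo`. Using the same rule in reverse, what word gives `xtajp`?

In roster: r→v is +4, o→t is +5, s→y is +6, t→a is +7 — the shift increases by 1 each position. Letter i (0-indexed) is shifted by i+4, so successive shifts are 4, 5, 6, ….
Undoing it on xtajp: x−4=t, t−5=o, a−6=u, j−7=c, p−8=h.

touch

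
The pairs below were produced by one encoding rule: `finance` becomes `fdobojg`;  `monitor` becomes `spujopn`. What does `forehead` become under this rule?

The output letters match the input read backwards, each shifted +1: finance reversed is ecnanif. Read the word backwards and shift each letter +1.
Applying it to forehead: reverse → daeherof; then shift: d+1=e, a+1=b, e+1=f, h+1=i, e+1=f, r+1=s, o+1=p, f+1=g.

ebfifspg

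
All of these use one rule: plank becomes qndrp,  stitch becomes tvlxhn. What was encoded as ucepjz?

In plank: p→q is +1, l→n is +2, a→d is +3, n→r is +4 — the shift increases by 1 each position. Letter i (0-indexed) is shifted by i+1, so successive shifts are 1, 2, 3, ….
Decoding ucepjz: u−1=t, c−2=a, e−3=b, p−4=l, j−5=e, z−6=t.

tablet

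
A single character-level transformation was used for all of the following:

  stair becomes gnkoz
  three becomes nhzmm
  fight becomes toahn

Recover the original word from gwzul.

syrup

s(18)→g(6) and t(19)→n(13) fit y≡7x+10 (mod 26); the inverse of 7 mod 26 is 15. Treating letters as 0–25, the rule is x ↦ 7x + 10 (mod 26).
Undoing it on gwzul: g(6)→15·(6−10)≡18=s; w(22)→15·(22−10)≡24=y; z(25)→15·(25−10)≡17=r; u(20)→15·(20−10)≡20=u; l(11)→15·(11−10)≡15=p (all mod 26).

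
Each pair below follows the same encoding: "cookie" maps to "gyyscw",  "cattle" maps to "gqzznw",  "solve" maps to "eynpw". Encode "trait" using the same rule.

c(2)→g(6) and o(14)→y(24) fit y≡21x+16 (mod 26); the inverse of 21 mod 26 is 5. This is an affine cipher: with a=0,…,z=25, each position x becomes (21x+16) mod 26.
For trait: t(19)→21·19+16≡25=z; r(17)→21·17+16≡9=j; a(0)→21·0+16≡16=q; i(8)→21·8+16≡2=c; t(19)→21·19+16≡25=z (all mod 26).

zjqcz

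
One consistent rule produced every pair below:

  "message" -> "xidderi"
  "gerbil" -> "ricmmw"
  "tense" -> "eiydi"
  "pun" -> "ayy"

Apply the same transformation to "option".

The shift depends on letter class: consonant m→x is +11, but vowel e→i is +4. Vowels shift forward by 4 and consonants shift forward by 11.
For option: o(vowel)+4=s, p(cons)+11=a, t(cons)+11=e, i(vowel)+4=m, o(vowel)+4=s, n(cons)+11=y.

saemsy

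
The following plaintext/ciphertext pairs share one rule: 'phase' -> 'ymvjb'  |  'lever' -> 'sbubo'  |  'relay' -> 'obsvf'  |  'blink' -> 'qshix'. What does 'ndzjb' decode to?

Each letter's alphabet position (a=0..z=25) is mapped through 21·x+21 mod 26 — an affine cipher.
Reversing it on ndzjb: n(13)→5·(13−21)≡12=m; d(3)→5·(3−21)≡14=o; z(25)→5·(25−21)≡20=u; j(9)→5·(9−21)≡18=s; b(1)→5·(1−21)≡4=e (all mod 26).

mouse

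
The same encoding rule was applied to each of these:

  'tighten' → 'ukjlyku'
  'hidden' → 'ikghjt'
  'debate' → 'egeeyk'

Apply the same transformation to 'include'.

jpfpzjl

In tighten: t→u is +1, i→k is +2, g→j is +3, h→l is +4 — the shift increases by 1 each position. Each letter shifts forward by (position + 1), i.e. 1, 2, 3, … — the shift grows by one for each successive letter.
Applying it to include: i+1=j, n+2=p, c+3=f, l+4=p, u+5=z, d+6=j, e+7=l.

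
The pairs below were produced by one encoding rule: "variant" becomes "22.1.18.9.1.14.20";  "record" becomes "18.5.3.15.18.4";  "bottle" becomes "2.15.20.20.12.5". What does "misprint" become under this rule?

13.9.19.16.18.9.14.20

Each letter is replaced by its alphabet position (a=1, b=2, …, z=26).
On misprint: m=13→13, i=9→9, s=19→19, p=16→16, r=18→18, i=9→9, n=14→14, t=20→20.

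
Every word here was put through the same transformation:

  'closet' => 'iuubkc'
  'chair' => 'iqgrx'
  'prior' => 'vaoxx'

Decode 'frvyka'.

Shifts by position in closet: pos 0: c→i (+6), pos 1: l→u (+9), pos 2: o→u (+6), pos 3: s→b (+9) — repeating every 2. It's a Vigenère-style cipher with numeric key [6,9]: position i shifts by key[i mod 2].
Reversing it on frvyka: f−6=z, r−9=i, v−6=p, y−9=p, k−6=e, a−9=r.

zipper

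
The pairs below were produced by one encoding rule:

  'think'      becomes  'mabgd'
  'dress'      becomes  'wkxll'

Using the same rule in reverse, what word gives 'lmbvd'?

stick

Compare letters: t→m is +19, h→a is +19, i→b is +19 — a constant shift. It's a constant shift of +19 (ROT19).
Decoding lmbvd: l−19=s, m−19=t, b−19=i, v−19=c, d−19=k.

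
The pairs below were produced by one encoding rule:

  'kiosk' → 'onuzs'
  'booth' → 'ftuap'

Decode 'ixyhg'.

essay

The shift increases by 1 at each position, starting from +4: 4, 5, 6, ….
Undoing it on ixyhg: i−4=e, x−5=s, y−6=s, h−7=a, g−8=y.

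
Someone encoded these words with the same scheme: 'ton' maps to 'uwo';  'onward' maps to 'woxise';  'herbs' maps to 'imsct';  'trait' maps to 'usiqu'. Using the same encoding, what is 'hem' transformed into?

imn

The shift depends on letter class: consonant t→u is +1, but vowel o→w is +8. Vowels shift forward by 8 and consonants shift forward by 1.
On hem: h(cons)+1=i, e(vowel)+8=m, m(cons)+1=n.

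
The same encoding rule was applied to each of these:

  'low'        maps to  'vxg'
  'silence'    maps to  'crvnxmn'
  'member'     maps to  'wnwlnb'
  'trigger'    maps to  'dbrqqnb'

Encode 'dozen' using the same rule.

The shift depends on letter class: consonant l→v is +10, but vowel o→x is +9. Vowels shift forward by 9 and consonants shift forward by 10.
For dozen: d(cons)+10=n, o(vowel)+9=x, z(cons)+10=j, e(vowel)+9=n, n(cons)+10=x.

nxjnx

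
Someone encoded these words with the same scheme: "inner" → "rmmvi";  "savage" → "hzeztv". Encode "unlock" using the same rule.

fmolxp

Each letter is replaced by its mirror in the alphabet: a↔z, b↔y, c↔x, and so on (the Atbash cipher).
Applying it to unlock: u↔f, n↔m, l↔o, o↔l, c↔x, k↔p.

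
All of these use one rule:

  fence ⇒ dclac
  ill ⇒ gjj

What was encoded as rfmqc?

Compare letters: f→d is +24, e→c is +24, n→l is +24 — a constant shift. Every letter moves 24 places later in the alphabet, wrapping around z→a.
Reversing it on rfmqc: r−24=t, f−24=h, m−24=o, q−24=s, c−24=e.

those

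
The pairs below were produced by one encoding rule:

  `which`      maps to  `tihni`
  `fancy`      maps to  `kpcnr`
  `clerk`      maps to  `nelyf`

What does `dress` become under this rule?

w(22)→t(19) and h(7)→i(8) fit y≡25x+15 (mod 26); the inverse of 25 mod 26 is 25. Treating letters as 0–25, the rule is x ↦ 25x + 15 (mod 26).
Applying it to dress: d(3)→25·3+15≡12=m; r(17)→25·17+15≡24=y; e(4)→25·4+15≡11=l; s(18)→25·18+15≡23=x; s(18)→25·18+15≡23=x (all mod 26).

mylxx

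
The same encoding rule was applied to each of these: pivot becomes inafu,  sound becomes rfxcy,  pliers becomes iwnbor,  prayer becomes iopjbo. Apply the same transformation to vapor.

This is an affine cipher: with a=0,…,z=25, each position x becomes (3x+15) mod 26.
For vapor: v(21)→3·21+15≡0=a; a(0)→3·0+15≡15=p; p(15)→3·15+15≡8=i; o(14)→3·14+15≡5=f; r(17)→3·17+15≡14=o (all mod 26).

apifo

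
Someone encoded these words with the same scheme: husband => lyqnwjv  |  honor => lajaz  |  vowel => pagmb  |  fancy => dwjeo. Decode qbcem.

Treating letters as 0–25, the rule is x ↦ 17x + 22 (mod 26).
Undoing it on qbcem: q(16)→23·(16−22)≡18=s; b(1)→23·(1−22)≡11=l; c(2)→23·(2−22)≡8=i; e(4)→23·(4−22)≡2=c; m(12)→23·(12−22)≡4=e (all mod 26).

slice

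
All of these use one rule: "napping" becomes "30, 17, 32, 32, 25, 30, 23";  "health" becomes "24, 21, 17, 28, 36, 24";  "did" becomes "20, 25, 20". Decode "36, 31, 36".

tot

n is letter #14 and maps to 30: an offset of 16. The number is (letter's place in the alphabet, a=1) + 16.
Decoding 36, 31, 36: 36→(36−16)÷1=20=t, 31→(31−16)÷1=15=o, 36→(36−16)÷1=20=t.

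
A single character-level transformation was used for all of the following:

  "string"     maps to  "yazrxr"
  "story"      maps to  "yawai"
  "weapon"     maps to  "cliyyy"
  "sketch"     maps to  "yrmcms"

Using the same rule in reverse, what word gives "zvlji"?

Each letter shifts forward by (position + 6), i.e. 6, 7, 8, … — the shift grows by one for each successive letter.
Reversing it on zvlji: z−6=t, v−7=o, l−8=d, j−9=a, i−10=y.

today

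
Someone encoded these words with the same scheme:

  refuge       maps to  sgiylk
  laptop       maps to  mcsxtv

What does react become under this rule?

In refuge: r→s is +1, e→g is +2, f→i is +3, u→y is +4 — the shift increases by 1 each position. The shift increases by 1 at each position, starting from +1: 1, 2, 3, ….
Applying it to react: r+1=s, e+2=g, a+3=d, c+4=g, t+5=y.

sgdgy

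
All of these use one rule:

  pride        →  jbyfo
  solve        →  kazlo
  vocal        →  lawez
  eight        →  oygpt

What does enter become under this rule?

ortob

p(15)→j(9) and r(17)→b(1) fit y≡9x+4 (mod 26); the inverse of 9 mod 26 is 3. This is an affine cipher: with a=0,…,z=25, each position x becomes (9x+4) mod 26.
On enter: e(4)→9·4+4≡14=o; n(13)→9·13+4≡17=r; t(19)→9·19+4≡19=t; e(4)→9·4+4≡14=o; r(17)→9·17+4≡1=b (all mod 26).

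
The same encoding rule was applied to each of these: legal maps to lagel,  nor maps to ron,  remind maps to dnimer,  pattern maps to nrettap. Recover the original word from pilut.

The output letters match the input read backwards: legal reversed is lagel. The word is simply reversed.
Reversing it on pilut: then reverse → tulip.

tulip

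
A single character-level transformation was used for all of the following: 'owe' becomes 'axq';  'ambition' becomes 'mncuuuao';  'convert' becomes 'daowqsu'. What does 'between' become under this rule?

cquxqqo

Vowels shift forward by 12 and consonants shift forward by 1.
On between: b(cons)+1=c, e(vowel)+12=q, t(cons)+1=u, w(cons)+1=x, e(vowel)+12=q, e(vowel)+12=q, n(cons)+1=o.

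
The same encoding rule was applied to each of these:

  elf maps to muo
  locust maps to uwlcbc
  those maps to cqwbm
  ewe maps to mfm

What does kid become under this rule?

The rule splits by letter class: vowels +8, consonants +9.
Applying it to kid: k(cons)+9=t, i(vowel)+8=q, d(cons)+9=m.

tqm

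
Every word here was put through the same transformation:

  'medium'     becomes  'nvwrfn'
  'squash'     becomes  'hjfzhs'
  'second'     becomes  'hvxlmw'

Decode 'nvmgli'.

Each pair mirrors across the alphabet (m↔n, e↔v, d↔w): positions sum to 25. Each letter is replaced by its mirror in the alphabet: a↔z, b↔y, c↔x, and so on (the Atbash cipher).
Undoing it on nvmgli: n↔m, v↔e, m↔n, g↔t, l↔o, i↔r.

mentor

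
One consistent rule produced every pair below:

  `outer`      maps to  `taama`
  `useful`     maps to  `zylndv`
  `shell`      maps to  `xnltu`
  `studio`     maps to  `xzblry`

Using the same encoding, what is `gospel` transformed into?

luzxnv

In outer: o→t is +5, u→a is +6, t→a is +7, e→m is +8 — the shift increases by 1 each position. Each letter shifts forward by (position + 5), i.e. 5, 6, 7, … — the shift grows by one for each successive letter.
For gospel: g+5=l, o+6=u, s+7=z, p+8=x, e+9=n, l+10=v.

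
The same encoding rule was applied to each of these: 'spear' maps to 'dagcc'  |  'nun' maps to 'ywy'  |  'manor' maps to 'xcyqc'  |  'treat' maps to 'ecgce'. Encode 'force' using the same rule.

The shift depends on letter class: consonant s→d is +11, but vowel e→g is +2. The rule splits by letter class: vowels +2, consonants +11.
On force: f(cons)+11=q, o(vowel)+2=q, r(cons)+11=c, c(cons)+11=n, e(vowel)+2=g.

qqcng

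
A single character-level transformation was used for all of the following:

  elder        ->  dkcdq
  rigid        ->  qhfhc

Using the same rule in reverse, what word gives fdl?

gem

It's a constant shift of +25 (ROT25).
Undoing it on fdl: f−25=g, d−25=e, l−25=m.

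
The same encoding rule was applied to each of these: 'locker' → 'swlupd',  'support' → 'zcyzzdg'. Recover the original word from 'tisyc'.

major

Letter i (0-indexed) is shifted by i+7, so successive shifts are 7, 8, 9, ….
Undoing it on tisyc: t−7=m, i−8=a, s−9=j, y−10=o, c−11=r.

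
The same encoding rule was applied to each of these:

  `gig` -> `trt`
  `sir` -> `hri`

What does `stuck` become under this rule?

Each pair mirrors across the alphabet (g↔t, i↔r, g↔t): positions sum to 25. This is the alphabet-reversal cipher (Atbash): a becomes z, b becomes y, etc.
On stuck: s↔h, t↔g, u↔f, c↔x, k↔p.

hgfxp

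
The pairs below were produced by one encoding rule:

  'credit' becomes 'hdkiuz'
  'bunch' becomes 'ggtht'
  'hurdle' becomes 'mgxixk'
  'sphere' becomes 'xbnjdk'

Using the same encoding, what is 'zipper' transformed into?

euvuqx

Shifts by position in credit: pos 0: c→h (+5), pos 1: r→d (+12), pos 2: e→k (+6), pos 3: d→i (+5), pos 4: i→u (+12), pos 5: t→z (+6) — repeating every 3. A repeating key of period 3 is used — shifts +5, +12, +6 over and over.
On zipper: z+5=e, i+12=u, p+6=v, p+5=u, e+12=q, r+6=x.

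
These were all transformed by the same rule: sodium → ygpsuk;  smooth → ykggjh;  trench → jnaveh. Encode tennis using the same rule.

javvsy

s(18)→y(24) and o(14)→g(6) fit y≡11x+8 (mod 26); the inverse of 11 mod 26 is 19. Treating letters as 0–25, the rule is x ↦ 11x + 8 (mod 26).
Applying it to tennis: t(19)→11·19+8≡9=j; e(4)→11·4+8≡0=a; n(13)→11·13+8≡21=v; n(13)→11·13+8≡21=v; i(8)→11·8+8≡18=s; s(18)→11·18+8≡24=y (all mod 26).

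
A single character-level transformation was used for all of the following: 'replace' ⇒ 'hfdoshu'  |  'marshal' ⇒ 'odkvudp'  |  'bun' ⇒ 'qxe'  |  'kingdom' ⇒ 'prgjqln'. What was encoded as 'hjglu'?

The output letters match the input read backwards, each shifted +3: replace reversed is ecalper. The word is reversed, then every letter is shifted forward by 3.
Undoing it on hjglu: shift back: h−3=e, j−3=g, g−3=d, l−3=i, u−3=r → egdir; then reverse → ridge.

ridge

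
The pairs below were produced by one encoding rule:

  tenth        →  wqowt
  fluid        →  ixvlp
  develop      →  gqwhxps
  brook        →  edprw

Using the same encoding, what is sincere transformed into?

Shifts by position in tenth: pos 0: t→w (+3), pos 1: e→q (+12), pos 2: n→o (+1), pos 3: t→w (+3), pos 4: h→t (+12) — repeating every 3. The shifts repeat in a cycle of length 3: positions 0,1,… shift by +3, +12, +1, then the pattern repeats.
For sincere: s+3=v, i+12=u, n+1=o, c+3=f, e+12=q, r+1=s, e+3=h.

vuofqsh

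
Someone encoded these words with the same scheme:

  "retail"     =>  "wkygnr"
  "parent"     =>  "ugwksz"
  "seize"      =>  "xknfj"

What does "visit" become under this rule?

aoxoy

A repeating key of period 2 is used — shifts +5, +6 over and over.
For visit: v+5=a, i+6=o, s+5=x, i+6=o, t+5=y.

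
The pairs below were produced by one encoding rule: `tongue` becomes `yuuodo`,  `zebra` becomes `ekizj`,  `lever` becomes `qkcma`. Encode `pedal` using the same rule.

In tongue: t→y is +5, o→u is +6, n→u is +7, g→o is +8 — the shift increases by 1 each position. The shift increases by 1 at each position, starting from +5: 5, 6, 7, ….
For pedal: p+5=u, e+6=k, d+7=k, a+8=i, l+9=u.

ukkiu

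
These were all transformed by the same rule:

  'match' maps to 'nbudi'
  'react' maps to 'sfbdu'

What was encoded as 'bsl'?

This is a Caesar cipher with shift 1.
Decoding bsl: b−1=a, s−1=r, l−1=k.

ark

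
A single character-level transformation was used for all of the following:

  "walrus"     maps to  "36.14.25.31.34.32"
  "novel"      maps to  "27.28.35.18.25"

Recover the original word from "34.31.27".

urn

w is letter #23 and maps to 36: an offset of 13. The number is (letter's place in the alphabet, a=1) + 13.
Reversing it on 34.31.27: 34→(34−13)÷1=21=u, 31→(31−13)÷1=18=r, 27→(27−13)÷1=14=n.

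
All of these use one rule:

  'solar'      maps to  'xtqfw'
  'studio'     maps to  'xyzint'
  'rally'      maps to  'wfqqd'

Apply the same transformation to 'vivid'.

anani

Compare letters: s→x is +5, o→t is +5, l→q is +5 — a constant shift. This is a Caesar cipher with shift 5.
On vivid: v+5=a, i+5=n, v+5=a, i+5=n, d+5=i.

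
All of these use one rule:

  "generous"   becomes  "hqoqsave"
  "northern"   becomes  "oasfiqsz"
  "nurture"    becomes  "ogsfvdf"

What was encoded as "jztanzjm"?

Shifts by position in generous: pos 0: g→h (+1), pos 1: e→q (+12), pos 2: n→o (+1), pos 3: e→q (+12) — repeating every 2. It's a Vigenère-style cipher with numeric key [1,12]: position i shifts by key[i mod 2].
Decoding jztanzjm: j−1=i, z−12=n, t−1=s, a−12=o, n−1=m, z−12=n, j−1=i, m−12=a.

insomnia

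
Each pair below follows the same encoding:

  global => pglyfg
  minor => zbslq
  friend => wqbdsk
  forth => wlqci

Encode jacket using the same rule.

g(6)→p(15) and l(11)→g(6) fit y≡19x+5 (mod 26); the inverse of 19 mod 26 is 11. Each letter's alphabet position (a=0..z=25) is mapped through 19·x+5 mod 26 — an affine cipher.
For jacket: j(9)→19·9+5≡20=u; a(0)→19·0+5≡5=f; c(2)→19·2+5≡17=r; k(10)→19·10+5≡13=n; e(4)→19·4+5≡3=d; t(19)→19·19+5≡2=c (all mod 26).

ufrndc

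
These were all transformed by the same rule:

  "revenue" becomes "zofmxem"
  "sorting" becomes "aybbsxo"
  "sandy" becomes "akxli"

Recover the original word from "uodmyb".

meteor

Shifts by position in revenue: pos 0: r→z (+8), pos 1: e→o (+10), pos 2: v→f (+10), pos 3: e→m (+8), pos 4: n→x (+10), pos 5: u→e (+10) — repeating every 3. A repeating key of period 3 is used — shifts +8, +10, +10 over and over.
Decoding uodmyb: u−8=m, o−10=e, d−10=t, m−8=e, y−10=o, b−10=r.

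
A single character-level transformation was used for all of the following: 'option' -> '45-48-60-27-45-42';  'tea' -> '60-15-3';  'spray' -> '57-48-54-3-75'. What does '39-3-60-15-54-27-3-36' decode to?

o(#15)→45 and p(#16)→48: differences scale by 3, so n = 3·pos + 0. Each letter becomes 3×(its alphabet position, a=1..z=26).
Undoing it on 39-3-60-15-54-27-3-36: 39→(39−0)÷3=13=m, 3→(3−0)÷3=1=a, 60→(60−0)÷3=20=t, 15→(15−0)÷3=5=e, 54→(54−0)÷3=18=r, 27→(27−0)÷3=9=i, 3→(3−0)÷3=1=a, 36→(36−0)÷3=12=l.

material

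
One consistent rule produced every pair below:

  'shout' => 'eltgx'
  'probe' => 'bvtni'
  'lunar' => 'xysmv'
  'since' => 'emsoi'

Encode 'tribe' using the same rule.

Shifts by position in shout: pos 0: s→e (+12), pos 1: h→l (+4), pos 2: o→t (+5), pos 3: u→g (+12), pos 4: t→x (+4) — repeating every 3. A repeating key of period 3 is used — shifts +12, +4, +5 over and over.
For tribe: t+12=f, r+4=v, i+5=n, b+12=n, e+4=i.

fvnni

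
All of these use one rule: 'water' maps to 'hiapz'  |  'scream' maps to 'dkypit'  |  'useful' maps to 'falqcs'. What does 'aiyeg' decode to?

party

Shifts by position in water: pos 0: w→h (+11), pos 1: a→i (+8), pos 2: t→a (+7), pos 3: e→p (+11), pos 4: r→z (+8) — repeating every 3. The shifts repeat in a cycle of length 3: positions 0,1,… shift by +11, +8, +7, then the pattern repeats.
Undoing it on aiyeg: a−11=p, i−8=a, y−7=r, e−11=t, g−8=y.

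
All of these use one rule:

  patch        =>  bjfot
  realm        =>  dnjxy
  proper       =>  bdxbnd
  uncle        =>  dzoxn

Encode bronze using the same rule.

ndxzln

Vowels shift forward by 9 and consonants shift forward by 12.
Applying it to bronze: b(cons)+12=n, r(cons)+12=d, o(vowel)+9=x, n(cons)+12=z, z(cons)+12=l, e(vowel)+9=n.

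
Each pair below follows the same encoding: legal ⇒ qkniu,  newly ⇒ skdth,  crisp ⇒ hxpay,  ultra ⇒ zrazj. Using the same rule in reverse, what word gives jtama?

The shift increases by 1 at each position, starting from +5: 5, 6, 7, ….
Reversing it on jtama: j−5=e, t−6=n, a−7=t, m−8=e, a−9=r.

enter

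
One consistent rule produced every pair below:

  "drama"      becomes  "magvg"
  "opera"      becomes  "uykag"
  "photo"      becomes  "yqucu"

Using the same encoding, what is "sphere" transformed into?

byqkak

Vowels shift forward by 6 and consonants shift forward by 9.
Applying it to sphere: s(cons)+9=b, p(cons)+9=y, h(cons)+9=q, e(vowel)+6=k, r(cons)+9=a, e(vowel)+6=k.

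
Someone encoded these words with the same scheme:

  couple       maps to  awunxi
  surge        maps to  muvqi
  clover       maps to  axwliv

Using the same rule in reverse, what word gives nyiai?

Treating letters as 0–25, the rule is x ↦ 17x + 18 (mod 26).
Decoding nyiai: n(13)→23·(13−18)≡15=p; y(24)→23·(24−18)≡8=i; i(8)→23·(8−18)≡4=e; a(0)→23·(0−18)≡2=c; i(8)→23·(8−18)≡4=e (all mod 26).

piece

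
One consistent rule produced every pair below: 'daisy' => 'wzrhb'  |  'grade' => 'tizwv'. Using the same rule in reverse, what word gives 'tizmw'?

grand

Each pair mirrors across the alphabet (d↔w, a↔z, i↔r): positions sum to 25. Each letter is replaced by its mirror in the alphabet: a↔z, b↔y, c↔x, and so on (the Atbash cipher).
Reversing it on tizmw: t↔g, i↔r, z↔a, m↔n, w↔d.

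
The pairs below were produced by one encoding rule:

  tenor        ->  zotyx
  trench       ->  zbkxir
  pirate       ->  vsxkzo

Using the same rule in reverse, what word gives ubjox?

A repeating key of period 2 is used — shifts +6, +10 over and over.
Reversing it on ubjox: u−6=o, b−10=r, j−6=d, o−10=e, x−6=r.

order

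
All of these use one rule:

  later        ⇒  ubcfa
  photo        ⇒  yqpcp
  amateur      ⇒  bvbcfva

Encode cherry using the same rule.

lqfaah

The shift depends on letter class: consonant l→u is +9, but vowel a→b is +1. Vowels shift forward by 1 and consonants shift forward by 9.
On cherry: c(cons)+9=l, h(cons)+9=q, e(vowel)+1=f, r(cons)+9=a, r(cons)+9=a, y(cons)+9=h.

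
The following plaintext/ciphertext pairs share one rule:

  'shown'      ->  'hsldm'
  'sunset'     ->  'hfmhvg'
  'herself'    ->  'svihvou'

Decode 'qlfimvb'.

journey

Letters are reflected about the middle of the alphabet (position → 25−position): Atbash.
Reversing it on qlfimvb: q↔j, l↔o, f↔u, i↔r, m↔n, v↔e, b↔y.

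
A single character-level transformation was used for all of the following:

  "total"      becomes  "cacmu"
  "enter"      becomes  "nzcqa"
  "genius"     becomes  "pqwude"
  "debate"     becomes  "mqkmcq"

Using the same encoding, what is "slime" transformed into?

Shifts by position in total: pos 0: t→c (+9), pos 1: o→a (+12), pos 2: t→c (+9), pos 3: a→m (+12) — repeating every 2. It's a Vigenère-style cipher with numeric key [9,12]: position i shifts by key[i mod 2].
On slime: s+9=b, l+12=x, i+9=r, m+12=y, e+9=n.

bxryn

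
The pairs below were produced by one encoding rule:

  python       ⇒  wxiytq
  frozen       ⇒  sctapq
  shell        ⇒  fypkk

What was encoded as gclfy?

p(15)→w(22) and y(24)→x(23) fit y≡3x+3 (mod 26); the inverse of 3 mod 26 is 9. Treating letters as 0–25, the rule is x ↦ 3x + 3 (mod 26).
Undoing it on gclfy: g(6)→9·(6−3)≡1=b; c(2)→9·(2−3)≡17=r; l(11)→9·(11−3)≡20=u; f(5)→9·(5−3)≡18=s; y(24)→9·(24−3)≡7=h (all mod 26).

brush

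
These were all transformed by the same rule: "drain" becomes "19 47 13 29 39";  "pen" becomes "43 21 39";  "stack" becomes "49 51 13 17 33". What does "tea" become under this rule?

d(#4)→19 and r(#18)→47: differences scale by 2, so n = 2·pos + 11. Each letter becomes 2×(its alphabet position, a=1..z=26) + 11.
On tea: t=20→51, e=5→21, a=1→13.

51 21 13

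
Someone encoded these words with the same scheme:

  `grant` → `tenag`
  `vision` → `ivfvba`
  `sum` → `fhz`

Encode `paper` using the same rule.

Compare letters: g→t is +13, r→e is +13, a→n is +13 — a constant shift. It's a constant shift of +13 (ROT13).
Applying it to paper: p+13=c, a+13=n, p+13=c, e+13=r, r+13=e.

cncre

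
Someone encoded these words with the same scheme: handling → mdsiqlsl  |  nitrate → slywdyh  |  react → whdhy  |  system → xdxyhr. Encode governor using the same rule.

lrahwsrw

The shift depends on letter class: consonant h→m is +5, but vowel a→d is +3. Vowels shift forward by 3 and consonants shift forward by 5.
For governor: g(cons)+5=l, o(vowel)+3=r, v(cons)+5=a, e(vowel)+3=h, r(cons)+5=w, n(cons)+5=s, o(vowel)+3=r, r(cons)+5=w.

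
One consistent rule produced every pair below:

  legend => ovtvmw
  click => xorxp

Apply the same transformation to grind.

tirmw

Each pair mirrors across the alphabet (l↔o, e↔v, g↔t): positions sum to 25. This is the alphabet-reversal cipher (Atbash): a becomes z, b becomes y, etc.
On grind: g↔t, r↔i, i↔r, n↔m, d↔w.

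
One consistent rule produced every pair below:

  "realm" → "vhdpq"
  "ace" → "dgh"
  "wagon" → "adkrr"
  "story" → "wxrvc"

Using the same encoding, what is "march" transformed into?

qdvgl

The shift depends on letter class: consonant r→v is +4, but vowel e→h is +3. Vowels shift forward by 3 and consonants shift forward by 4.
For march: m(cons)+4=q, a(vowel)+3=d, r(cons)+4=v, c(cons)+4=g, h(cons)+4=l.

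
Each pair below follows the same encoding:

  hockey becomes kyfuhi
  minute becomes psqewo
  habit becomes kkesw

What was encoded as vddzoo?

Shifts by position in hockey: pos 0: h→k (+3), pos 1: o→y (+10), pos 2: c→f (+3), pos 3: k→u (+10) — repeating every 2. It's a Vigenère-style cipher with numeric key [3,10]: position i shifts by key[i mod 2].
Decoding vddzoo: v−3=s, d−10=t, d−3=a, z−10=p, o−3=l, o−10=e.

staple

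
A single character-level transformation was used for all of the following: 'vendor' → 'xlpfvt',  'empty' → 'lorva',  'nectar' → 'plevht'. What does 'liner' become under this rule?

npplt

The shift depends on letter class: consonant v→x is +2, but vowel e→l is +7. The rule splits by letter class: vowels +7, consonants +2.
For liner: l(cons)+2=n, i(vowel)+7=p, n(cons)+2=p, e(vowel)+7=l, r(cons)+2=t.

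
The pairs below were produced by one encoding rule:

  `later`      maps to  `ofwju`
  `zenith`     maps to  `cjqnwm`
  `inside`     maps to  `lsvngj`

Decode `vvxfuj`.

Shifts by position in later: pos 0: l→o (+3), pos 1: a→f (+5), pos 2: t→w (+3), pos 3: e→j (+5) — repeating every 2. It's a Vigenère-style cipher with numeric key [3,5]: position i shifts by key[i mod 2].
Reversing it on vvxfuj: v−3=s, v−5=q, x−3=u, f−5=a, u−3=r, j−5=e.

square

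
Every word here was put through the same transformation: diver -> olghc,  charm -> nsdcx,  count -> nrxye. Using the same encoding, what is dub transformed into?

oxm

The shift depends on letter class: consonant d→o is +11, but vowel i→l is +3. The rule splits by letter class: vowels +3, consonants +11.
For dub: d(cons)+11=o, u(vowel)+3=x, b(cons)+11=m.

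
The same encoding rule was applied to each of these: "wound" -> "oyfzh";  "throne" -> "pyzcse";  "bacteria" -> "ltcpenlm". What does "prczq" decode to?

forge

The output letters match the input read backwards, each shifted +11: wound reversed is dnuow. Read the word backwards and shift each letter +11.
Decoding prczq: shift back: p−11=e, r−11=g, c−11=r, z−11=o, q−11=f → egrof; then reverse → forge.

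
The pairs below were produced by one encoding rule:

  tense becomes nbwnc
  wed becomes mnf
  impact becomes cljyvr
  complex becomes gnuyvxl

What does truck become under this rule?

tldac

The output letters match the input read backwards, each shifted +9: tense reversed is esnet. The word is reversed, then every letter is shifted forward by 9.
On truck: reverse → kcurt; then shift: k+9=t, c+9=l, u+9=d, r+9=a, t+9=c.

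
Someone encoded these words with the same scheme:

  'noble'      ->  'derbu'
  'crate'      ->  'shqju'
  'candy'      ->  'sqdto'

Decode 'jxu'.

the

Compare letters: n→d is +16, o→e is +16, b→r is +16 — a constant shift. It's a constant shift of +16 (ROT16).
Decoding jxu: j−16=t, x−16=h, u−16=e.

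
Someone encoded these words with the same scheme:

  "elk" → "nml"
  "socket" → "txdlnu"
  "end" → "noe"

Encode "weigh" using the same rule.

xnrhi

The shift depends on letter class: consonant l→m is +1, but vowel e→n is +9. Two shifts are in play — +9 for a/e/i/o/u, +1 for every other letter.
Applying it to weigh: w(cons)+1=x, e(vowel)+9=n, i(vowel)+9=r, g(cons)+1=h, h(cons)+1=i.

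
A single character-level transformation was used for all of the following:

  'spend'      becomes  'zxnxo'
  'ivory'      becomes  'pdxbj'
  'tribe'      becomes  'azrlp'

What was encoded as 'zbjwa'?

stamp

Letter i (0-indexed) is shifted by i+7, so successive shifts are 7, 8, 9, ….
Undoing it on zbjwa: z−7=s, b−8=t, j−9=a, w−10=m, a−11=p.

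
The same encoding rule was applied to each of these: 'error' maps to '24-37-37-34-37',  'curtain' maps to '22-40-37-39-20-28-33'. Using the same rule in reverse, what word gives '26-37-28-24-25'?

grief

e is letter #5 and maps to 24: an offset of 19. The number is (letter's place in the alphabet, a=1) + 19.
Undoing it on 26-37-28-24-25: 26→(26−19)÷1=7=g, 37→(37−19)÷1=18=r, 28→(28−19)÷1=9=i, 24→(24−19)÷1=5=e, 25→(25−19)÷1=6=f.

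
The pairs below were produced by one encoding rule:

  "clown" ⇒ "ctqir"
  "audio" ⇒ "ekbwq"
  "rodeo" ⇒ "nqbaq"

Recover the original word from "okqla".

quote

Treating letters as 0–25, the rule is x ↦ 25x + 4 (mod 26).
Reversing it on okqla: o(14)→25·(14−4)≡16=q; k(10)→25·(10−4)≡20=u; q(16)→25·(16−4)≡14=o; l(11)→25·(11−4)≡19=t; a(0)→25·(0−4)≡4=e (all mod 26).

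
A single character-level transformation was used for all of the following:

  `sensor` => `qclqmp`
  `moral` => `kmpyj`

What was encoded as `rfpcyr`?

Compare letters: s→q is +24, e→c is +24, n→l is +24 — a constant shift. It's a constant shift of +24 (ROT24).
Undoing it on rfpcyr: r−24=t, f−24=h, p−24=r, c−24=e, y−24=a, r−24=t.

threat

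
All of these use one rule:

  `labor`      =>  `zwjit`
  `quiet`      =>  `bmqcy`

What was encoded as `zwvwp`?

Two steps: reverse the string, then apply a Caesar shift of +8.
Undoing it on zwvwp: shift back: z−8=r, w−8=o, v−8=n, w−8=o, p−8=h → ronoh; then reverse → honor.

honor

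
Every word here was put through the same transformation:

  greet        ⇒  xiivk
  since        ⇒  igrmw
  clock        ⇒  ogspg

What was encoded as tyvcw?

The output letters match the input read backwards, each shifted +4: greet reversed is teerg. Read the word backwards and shift each letter +4.
Reversing it on tyvcw: shift back: t−4=p, y−4=u, v−4=r, c−4=y, w−4=s → purys; then reverse → syrup.

syrup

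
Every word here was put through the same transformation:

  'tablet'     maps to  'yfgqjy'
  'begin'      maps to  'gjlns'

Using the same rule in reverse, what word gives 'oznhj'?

juice

Compare letters: t→y is +5, a→f is +5, b→g is +5 — a constant shift. This is a Caesar cipher with shift 5.
Undoing it on oznhj: o−5=j, z−5=u, n−5=i, h−5=c, j−5=e.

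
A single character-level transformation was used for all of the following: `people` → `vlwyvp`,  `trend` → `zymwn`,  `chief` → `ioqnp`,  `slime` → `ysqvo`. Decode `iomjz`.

cheap

In people: p→v is +6, e→l is +7, o→w is +8, p→y is +9 — the shift increases by 1 each position. Each letter shifts forward by (position + 6), i.e. 6, 7, 8, … — the shift grows by one for each successive letter.
Undoing it on iomjz: i−6=c, o−7=h, m−8=e, j−9=a, z−10=p.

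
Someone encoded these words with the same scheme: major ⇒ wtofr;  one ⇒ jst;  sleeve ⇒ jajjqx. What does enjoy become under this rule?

The output letters match the input read backwards, each shifted +5: major reversed is rojam. Two steps: reverse the string, then apply a Caesar shift of +5.
Applying it to enjoy: reverse → yojne; then shift: y+5=d, o+5=t, j+5=o, n+5=s, e+5=j.

dtosj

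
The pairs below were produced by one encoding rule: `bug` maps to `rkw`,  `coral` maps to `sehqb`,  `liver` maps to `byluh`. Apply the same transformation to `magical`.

Every letter moves 16 places later in the alphabet, wrapping around z→a.
On magical: m+16=c, a+16=q, g+16=w, i+16=y, c+16=s, a+16=q, l+16=b.

cqwysqb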